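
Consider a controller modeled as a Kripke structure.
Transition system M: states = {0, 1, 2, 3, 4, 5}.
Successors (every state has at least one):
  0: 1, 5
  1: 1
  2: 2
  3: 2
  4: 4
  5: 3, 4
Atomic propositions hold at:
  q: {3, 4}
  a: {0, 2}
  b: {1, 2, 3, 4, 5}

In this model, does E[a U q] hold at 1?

E[a U q]: least fixpoint, start Z0 = Sat(q) = {3, 4}, add states in Sat(a) with some successor in Z. Already a fixed point.
Sat(E[a U q]) = {3, 4}
1 ∉ Sat(E[a U q]) = {3, 4}, so the formula does not hold at 1.

No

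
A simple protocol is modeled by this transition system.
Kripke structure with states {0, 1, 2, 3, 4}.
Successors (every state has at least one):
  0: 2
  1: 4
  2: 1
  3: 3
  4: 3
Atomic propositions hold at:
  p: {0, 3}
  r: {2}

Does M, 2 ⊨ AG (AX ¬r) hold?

Yes

Sat(¬r) = {0, 1, 3, 4}
Sat(AX ¬r) = {s : every successor in {0, 1, 3, 4}} = {1, 2, 3, 4}
AG (AX ¬r): greatest fixpoint, start Z0 = {1, 2, 3, 4}, keep only states in Sat with every successor in Z. Already a fixed point.
Sat(AG (AX ¬r)) = {1, 2, 3, 4}
2 ∈ Sat(AG (AX ¬r)) = {1, 2, 3, 4}, so the formula holds at 2.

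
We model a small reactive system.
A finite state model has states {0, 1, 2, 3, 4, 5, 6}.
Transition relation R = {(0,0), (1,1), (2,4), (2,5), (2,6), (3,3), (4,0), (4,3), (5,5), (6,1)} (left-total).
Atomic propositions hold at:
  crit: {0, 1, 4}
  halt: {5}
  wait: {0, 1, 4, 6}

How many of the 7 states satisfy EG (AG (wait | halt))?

4

Sat(wait | halt) = {0, 1, 4, 5, 6}
AG (wait | halt): greatest fixpoint, start Z0 = {0, 1, 4, 5, 6}, keep only states in Sat with every successor in Z. Z1 = {0, 1, 5, 6}; fixed.
Sat(AG (wait | halt)) = {0, 1, 5, 6}
EG (AG (wait | halt)): greatest fixpoint, start Z0 = {0, 1, 5, 6}, keep only states in Sat with some successor in Z. Already a fixed point.
Sat(EG (AG (wait | halt))) = {0, 1, 5, 6}
|Sat(EG (AG (wait | halt)))| = |{0, 1, 5, 6}| = 4.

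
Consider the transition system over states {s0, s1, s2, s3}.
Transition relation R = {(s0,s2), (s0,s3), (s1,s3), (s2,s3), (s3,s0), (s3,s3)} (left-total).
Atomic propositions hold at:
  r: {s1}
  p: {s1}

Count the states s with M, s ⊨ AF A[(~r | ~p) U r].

Sat(~r) = {s0, s2, s3}
Sat(~p) = {s0, s2, s3}
Sat(~r | ~p) = {s0, s2, s3}
A[(~r | ~p) U r]: least fixpoint, start Z0 = Sat(r) = {s1}, add states in Sat(~r | ~p) with every successor in Z. Already a fixed point.
Sat(A[(~r | ~p) U r]) = {s1}
AF A[(~r | ~p) U r]: least fixpoint, start Z0 = {s1}, add states with every successor in Z. Already a fixed point.
Sat(AF A[(~r | ~p) U r]) = {s1}
|Sat(AF A[(~r | ~p) U r])| = |{s1}| = 1.

1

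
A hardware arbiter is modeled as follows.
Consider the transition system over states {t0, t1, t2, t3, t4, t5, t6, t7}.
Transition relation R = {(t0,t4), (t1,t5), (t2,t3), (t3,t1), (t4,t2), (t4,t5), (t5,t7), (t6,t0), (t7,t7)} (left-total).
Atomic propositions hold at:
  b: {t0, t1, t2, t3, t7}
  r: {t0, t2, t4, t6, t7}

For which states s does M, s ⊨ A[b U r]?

A[b U r]: least fixpoint, start Z0 = Sat(r) = {t0, t2, t4, t6, t7}, add states in Sat(b) with every successor in Z. Already a fixed point.
Sat(A[b U r]) = {t0, t2, t4, t6, t7}

{t0, t2, t4, t6, t7}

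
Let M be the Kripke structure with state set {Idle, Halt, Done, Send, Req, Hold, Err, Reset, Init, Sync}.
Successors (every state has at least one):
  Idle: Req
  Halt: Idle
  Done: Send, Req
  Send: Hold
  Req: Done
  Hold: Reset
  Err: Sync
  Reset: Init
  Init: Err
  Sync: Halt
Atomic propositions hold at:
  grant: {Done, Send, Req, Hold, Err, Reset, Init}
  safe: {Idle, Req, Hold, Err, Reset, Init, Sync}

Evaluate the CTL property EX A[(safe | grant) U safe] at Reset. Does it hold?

Yes

Sat(safe | grant) = {Idle, Done, Send, Req, Hold, Err, Reset, Init, Sync}
A[(safe | grant) U safe]: least fixpoint, start Z0 = Sat(safe) = {Idle, Req, Hold, Err, Reset, Init, Sync}, add states in Sat(safe | grant) with every successor in Z. Z1 = {Idle, Send, Req, Hold, Err, Reset, Init, Sync}; Z2 = {Idle, Done, Send, Req, Hold, Err, Reset, Init, Sync}; fixed.
Sat(A[(safe | grant) U safe]) = {Idle, Done, Send, Req, Hold, Err, Reset, Init, Sync}
Sat(EX A[(safe | grant) U safe]) = {s : some successor in {Idle, Done, Send, Req, Hold, Err, Reset, Init, Sync}} = {Idle, Halt, Done, Send, Req, Hold, Err, Reset, Init}
Reset ∈ Sat(EX A[(safe | grant) U safe]) = {Idle, Halt, Done, Send, Req, Hold, Err, Reset, Init}, so the formula holds at Reset.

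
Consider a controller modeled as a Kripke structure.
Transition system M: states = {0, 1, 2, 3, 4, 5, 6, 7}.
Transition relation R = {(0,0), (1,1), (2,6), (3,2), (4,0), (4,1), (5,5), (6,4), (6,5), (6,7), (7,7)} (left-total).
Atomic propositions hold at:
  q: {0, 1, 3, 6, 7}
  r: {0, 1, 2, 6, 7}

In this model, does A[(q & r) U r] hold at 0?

Sat(q & r) = {0, 1, 6, 7}
A[(q & r) U r]: least fixpoint, start Z0 = Sat(r) = {0, 1, 2, 6, 7}, add states in Sat(q & r) with every successor in Z. Already a fixed point.
Sat(A[(q & r) U r]) = {0, 1, 2, 6, 7}
0 ∈ Sat(A[(q & r) U r]) = {0, 1, 2, 6, 7}, so the formula holds at 0.

Yes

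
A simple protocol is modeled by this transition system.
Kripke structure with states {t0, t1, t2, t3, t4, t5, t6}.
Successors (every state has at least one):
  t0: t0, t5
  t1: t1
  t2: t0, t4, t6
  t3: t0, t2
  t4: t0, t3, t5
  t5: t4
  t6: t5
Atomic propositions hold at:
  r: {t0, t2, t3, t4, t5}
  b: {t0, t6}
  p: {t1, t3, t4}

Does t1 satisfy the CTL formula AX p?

Yes

Sat(AX p) = {s : every successor in {t1, t3, t4}} = {t1, t5}
t1 ∈ Sat(AX p) = {t1, t5}, so the formula holds at t1.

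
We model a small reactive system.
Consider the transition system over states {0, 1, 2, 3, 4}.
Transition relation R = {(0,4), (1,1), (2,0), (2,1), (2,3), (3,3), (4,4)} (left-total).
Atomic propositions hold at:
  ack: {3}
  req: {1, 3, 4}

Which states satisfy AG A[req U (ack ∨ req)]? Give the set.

Sat(ack ∨ req) = {1, 3, 4}
A[req U (ack ∨ req)]: least fixpoint, start Z0 = Sat((ack ∨ req)) = {1, 3, 4}, add states in Sat(req) with every successor in Z. Already a fixed point.
Sat(A[req U (ack ∨ req)]) = {1, 3, 4}
AG A[req U (ack ∨ req)]: greatest fixpoint, start Z0 = {1, 3, 4}, keep only states in Sat with every successor in Z. Already a fixed point.
Sat(AG A[req U (ack ∨ req)]) = {1, 3, 4}

{1, 3, 4}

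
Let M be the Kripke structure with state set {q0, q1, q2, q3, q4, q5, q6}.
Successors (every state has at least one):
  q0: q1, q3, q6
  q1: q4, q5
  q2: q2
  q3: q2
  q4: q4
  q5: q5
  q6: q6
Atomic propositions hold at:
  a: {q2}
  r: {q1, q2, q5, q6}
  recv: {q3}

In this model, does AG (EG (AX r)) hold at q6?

Yes

Sat(AX r) = {s : every successor in {q1, q2, q5, q6}} = {q2, q3, q5, q6}
EG (AX r): greatest fixpoint, start Z0 = {q2, q3, q5, q6}, keep only states in Sat with some successor in Z. Already a fixed point.
Sat(EG (AX r)) = {q2, q3, q5, q6}
AG (EG (AX r)): greatest fixpoint, start Z0 = {q2, q3, q5, q6}, keep only states in Sat with every successor in Z. Already a fixed point.
Sat(AG (EG (AX r))) = {q2, q3, q5, q6}
q6 ∈ Sat(AG (EG (AX r))) = {q2, q3, q5, q6}, so the formula holds at q6.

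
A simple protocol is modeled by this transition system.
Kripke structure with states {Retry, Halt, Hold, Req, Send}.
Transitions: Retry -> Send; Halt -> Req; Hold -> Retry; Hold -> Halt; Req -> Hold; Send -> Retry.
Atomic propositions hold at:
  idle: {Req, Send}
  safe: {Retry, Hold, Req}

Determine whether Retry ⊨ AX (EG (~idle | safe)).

Sat(~idle) = {Retry, Halt, Hold}
Sat(~idle | safe) = {Retry, Halt, Hold, Req}
EG (~idle | safe): greatest fixpoint, start Z0 = {Retry, Halt, Hold, Req}, keep only states in Sat with some successor in Z. Z1 = {Halt, Hold, Req}; fixed.
Sat(EG (~idle | safe)) = {Halt, Hold, Req}
Sat(AX (EG (~idle | safe))) = {s : every successor in {Halt, Hold, Req}} = {Halt, Req}
Retry ∉ Sat(AX (EG (~idle | safe))) = {Halt, Req}, so the formula does not hold at Retry.

No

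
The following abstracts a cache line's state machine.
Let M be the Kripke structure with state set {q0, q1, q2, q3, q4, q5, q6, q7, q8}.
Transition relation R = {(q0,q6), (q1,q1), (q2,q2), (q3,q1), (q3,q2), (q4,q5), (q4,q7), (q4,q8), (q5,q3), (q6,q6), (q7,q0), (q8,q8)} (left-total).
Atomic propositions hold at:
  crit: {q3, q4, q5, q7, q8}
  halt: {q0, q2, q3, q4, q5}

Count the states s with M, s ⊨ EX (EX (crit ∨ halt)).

5

Sat(crit ∨ halt) = {q0, q2, q3, q4, q5, q7, q8}
Sat(EX (crit ∨ halt)) = {s : some successor in {q0, q2, q3, q4, q5, q7, q8}} = {q2, q3, q4, q5, q7, q8}
Sat(EX (EX (crit ∨ halt))) = {s : some successor in {q2, q3, q4, q5, q7, q8}} = {q2, q3, q4, q5, q8}
|Sat(EX (EX (crit ∨ halt)))| = |{q2, q3, q4, q5, q8}| = 5.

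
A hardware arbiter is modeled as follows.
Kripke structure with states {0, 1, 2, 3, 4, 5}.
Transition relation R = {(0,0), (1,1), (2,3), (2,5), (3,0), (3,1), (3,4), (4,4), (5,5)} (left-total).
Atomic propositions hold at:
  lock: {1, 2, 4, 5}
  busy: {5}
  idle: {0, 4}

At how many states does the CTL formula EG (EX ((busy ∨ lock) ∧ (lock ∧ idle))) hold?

Sat(busy ∨ lock) = {1, 2, 4, 5}
Sat(lock ∧ idle) = {4}
Sat((busy ∨ lock) ∧ (lock ∧ idle)) = {4}
Sat(EX ((busy ∨ lock) ∧ (lock ∧ idle))) = {s : some successor in {4}} = {3, 4}
EG (EX ((busy ∨ lock) ∧ (lock ∧ idle))): greatest fixpoint, start Z0 = {3, 4}, keep only states in Sat with some successor in Z. Already a fixed point.
Sat(EG (EX ((busy ∨ lock) ∧ (lock ∧ idle)))) = {3, 4}
|Sat(EG (EX ((busy ∨ lock) ∧ (lock ∧ idle))))| = |{3, 4}| = 2.

2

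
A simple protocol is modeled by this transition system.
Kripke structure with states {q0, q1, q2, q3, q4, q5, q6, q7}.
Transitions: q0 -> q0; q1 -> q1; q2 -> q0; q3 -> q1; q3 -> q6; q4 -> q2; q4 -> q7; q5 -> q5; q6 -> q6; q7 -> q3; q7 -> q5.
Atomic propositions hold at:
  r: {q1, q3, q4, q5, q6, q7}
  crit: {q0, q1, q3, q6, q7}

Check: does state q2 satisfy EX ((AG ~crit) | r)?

No

Sat(~crit) = {q2, q4, q5}
AG ~crit: greatest fixpoint, start Z0 = {q2, q4, q5}, keep only states in Sat with every successor in Z. Z1 = {q5}; fixed.
Sat(AG ~crit) = {q5}
Sat((AG ~crit) | r) = {q1, q3, q4, q5, q6, q7}
Sat(EX ((AG ~crit) | r)) = {s : some successor in {q1, q3, q4, q5, q6, q7}} = {q1, q3, q4, q5, q6, q7}
q2 ∉ Sat(EX ((AG ~crit) | r)) = {q1, q3, q4, q5, q6, q7}, so the formula does not hold at q2.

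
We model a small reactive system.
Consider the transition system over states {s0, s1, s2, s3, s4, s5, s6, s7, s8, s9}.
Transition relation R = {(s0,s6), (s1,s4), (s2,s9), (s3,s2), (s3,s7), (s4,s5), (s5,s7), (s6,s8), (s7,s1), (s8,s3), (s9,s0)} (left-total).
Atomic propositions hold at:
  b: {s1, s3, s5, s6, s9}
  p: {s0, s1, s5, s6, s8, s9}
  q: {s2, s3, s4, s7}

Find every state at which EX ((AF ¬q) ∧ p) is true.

Sat(¬q) = {s0, s1, s5, s6, s8, s9}
AF ¬q: least fixpoint, start Z0 = {s0, s1, s5, s6, s8, s9}, add states with every successor in Z. Z1 = {s0, s1, s2, s4, s5, s6, s7, s8, s9}; Z2 = {s0, s1, s2, s3, s4, s5, s6, s7, s8, s9}; fixed.
Sat(AF ¬q) = {s0, s1, s2, s3, s4, s5, s6, s7, s8, s9}
Sat((AF ¬q) ∧ p) = {s0, s1, s5, s6, s8, s9}
Sat(EX ((AF ¬q) ∧ p)) = {s : some successor in {s0, s1, s5, s6, s8, s9}} = {s0, s2, s4, s6, s7, s9}

{s0, s2, s4, s6, s7, s9}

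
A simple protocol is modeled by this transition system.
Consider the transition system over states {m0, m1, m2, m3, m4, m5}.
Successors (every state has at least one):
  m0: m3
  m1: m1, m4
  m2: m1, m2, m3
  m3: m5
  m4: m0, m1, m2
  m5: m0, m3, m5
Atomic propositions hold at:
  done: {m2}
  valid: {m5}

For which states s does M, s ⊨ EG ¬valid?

Sat(¬valid) = {m0, m1, m2, m3, m4}
EG ¬valid: greatest fixpoint, start Z0 = {m0, m1, m2, m3, m4}, keep only states in Sat with some successor in Z. Z1 = {m0, m1, m2, m4}; Z2 = {m1, m2, m4}; fixed.
Sat(EG ¬valid) = {m1, m2, m4}

{m1, m2, m4}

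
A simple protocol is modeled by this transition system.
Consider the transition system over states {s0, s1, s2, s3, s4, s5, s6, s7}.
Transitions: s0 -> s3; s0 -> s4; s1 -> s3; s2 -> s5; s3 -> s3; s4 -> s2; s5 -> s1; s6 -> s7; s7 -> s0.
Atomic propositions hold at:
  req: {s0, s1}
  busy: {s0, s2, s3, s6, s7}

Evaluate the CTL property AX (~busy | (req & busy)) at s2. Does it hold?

Sat(~busy) = {s1, s4, s5}
Sat(req & busy) = {s0}
Sat(~busy | (req & busy)) = {s0, s1, s4, s5}
Sat(AX (~busy | (req & busy))) = {s : every successor in {s0, s1, s4, s5}} = {s2, s5, s7}
s2 ∈ Sat(AX (~busy | (req & busy))) = {s2, s5, s7}, so the formula holds at s2.

Yes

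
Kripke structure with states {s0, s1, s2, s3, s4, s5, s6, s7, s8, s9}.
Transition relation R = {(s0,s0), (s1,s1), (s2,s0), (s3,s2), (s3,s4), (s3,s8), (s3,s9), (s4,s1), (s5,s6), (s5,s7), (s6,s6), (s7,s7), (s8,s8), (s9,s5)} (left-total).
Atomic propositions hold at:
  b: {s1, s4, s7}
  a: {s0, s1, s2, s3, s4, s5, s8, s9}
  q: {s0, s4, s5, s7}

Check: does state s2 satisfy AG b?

AG b: greatest fixpoint, start Z0 = {s1, s4, s7}, keep only states in Sat with every successor in Z. Already a fixed point.
Sat(AG b) = {s1, s4, s7}
s2 ∉ Sat(AG b) = {s1, s4, s7}, so the formula does not hold at s2.

No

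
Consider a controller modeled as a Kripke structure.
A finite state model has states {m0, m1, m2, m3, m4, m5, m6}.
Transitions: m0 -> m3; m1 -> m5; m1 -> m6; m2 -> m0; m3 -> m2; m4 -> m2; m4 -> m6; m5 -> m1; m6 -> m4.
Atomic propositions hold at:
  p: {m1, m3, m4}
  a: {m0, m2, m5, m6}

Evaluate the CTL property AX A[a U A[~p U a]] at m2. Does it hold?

Sat(~p) = {m0, m2, m5, m6}
A[~p U a]: least fixpoint, start Z0 = Sat(a) = {m0, m2, m5, m6}, add states in Sat(~p) with every successor in Z. Already a fixed point.
Sat(A[~p U a]) = {m0, m2, m5, m6}
A[a U A[~p U a]]: least fixpoint, start Z0 = Sat(A[~p U a]) = {m0, m2, m5, m6}, add states in Sat(a) with every successor in Z. Already a fixed point.
Sat(A[a U A[~p U a]]) = {m0, m2, m5, m6}
Sat(AX A[a U A[~p U a]]) = {s : every successor in {m0, m2, m5, m6}} = {m1, m2, m3, m4}
m2 ∈ Sat(AX A[a U A[~p U a]]) = {m1, m2, m3, m4}, so the formula holds at m2.

Yes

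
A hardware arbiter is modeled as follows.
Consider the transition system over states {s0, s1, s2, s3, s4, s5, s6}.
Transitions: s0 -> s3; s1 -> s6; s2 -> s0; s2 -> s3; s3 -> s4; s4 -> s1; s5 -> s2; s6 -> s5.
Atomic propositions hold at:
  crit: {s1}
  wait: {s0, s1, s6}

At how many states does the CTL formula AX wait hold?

Sat(AX wait) = {s : every successor in {s0, s1, s6}} = {s1, s4}
|Sat(AX wait)| = |{s1, s4}| = 2.

2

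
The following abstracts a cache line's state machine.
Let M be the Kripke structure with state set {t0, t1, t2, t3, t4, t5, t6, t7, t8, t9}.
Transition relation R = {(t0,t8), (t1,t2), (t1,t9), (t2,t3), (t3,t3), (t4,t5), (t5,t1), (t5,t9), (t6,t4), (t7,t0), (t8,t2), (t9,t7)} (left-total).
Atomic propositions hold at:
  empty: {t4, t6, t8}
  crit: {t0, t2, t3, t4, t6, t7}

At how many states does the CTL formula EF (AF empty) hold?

AF empty: least fixpoint, start Z0 = {t4, t6, t8}, add states with every successor in Z. Z1 = {t0, t4, t6, t8}; Z2 = {t0, t4, t6, t7, t8}; Z3 = {t0, t4, t6, t7, t8, t9}; fixed.
Sat(AF empty) = {t0, t4, t6, t7, t8, t9}
EF (AF empty): least fixpoint, start Z0 = {t0, t4, t6, t7, t8, t9}, add states with some successor in Z. Z1 = {t0, t1, t4, t5, t6, t7, t8, t9}; fixed.
Sat(EF (AF empty)) = {t0, t1, t4, t5, t6, t7, t8, t9}
|Sat(EF (AF empty))| = |{t0, t1, t4, t5, t6, t7, t8, t9}| = 8.

8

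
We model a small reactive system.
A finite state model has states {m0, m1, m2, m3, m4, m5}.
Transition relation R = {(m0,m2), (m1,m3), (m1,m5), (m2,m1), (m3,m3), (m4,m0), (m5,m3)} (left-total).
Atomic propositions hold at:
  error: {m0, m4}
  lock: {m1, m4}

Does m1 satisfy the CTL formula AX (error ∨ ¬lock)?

Sat(¬lock) = {m0, m2, m3, m5}
Sat(error ∨ ¬lock) = {m0, m2, m3, m4, m5}
Sat(AX (error ∨ ¬lock)) = {s : every successor in {m0, m2, m3, m4, m5}} = {m0, m1, m3, m4, m5}
m1 ∈ Sat(AX (error ∨ ¬lock)) = {m0, m1, m3, m4, m5}, so the formula holds at m1.

Yes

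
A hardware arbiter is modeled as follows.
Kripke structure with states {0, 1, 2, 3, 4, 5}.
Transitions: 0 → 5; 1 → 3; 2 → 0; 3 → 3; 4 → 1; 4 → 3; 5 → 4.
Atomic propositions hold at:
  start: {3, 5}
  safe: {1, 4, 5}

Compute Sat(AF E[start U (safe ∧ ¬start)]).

Sat(¬start) = {0, 1, 2, 4}
Sat(safe ∧ ¬start) = {1, 4}
E[start U (safe ∧ ¬start)]: least fixpoint, start Z0 = Sat((safe ∧ ¬start)) = {1, 4}, add states in Sat(start) with some successor in Z. Z1 = {1, 4, 5}; fixed.
Sat(E[start U (safe ∧ ¬start)]) = {1, 4, 5}
AF E[start U (safe ∧ ¬start)]: least fixpoint, start Z0 = {1, 4, 5}, add states with every successor in Z. Z1 = {0, 1, 4, 5}; Z2 = {0, 1, 2, 4, 5}; fixed.
Sat(AF E[start U (safe ∧ ¬start)]) = {0, 1, 2, 4, 5}

{0, 1, 2, 4, 5}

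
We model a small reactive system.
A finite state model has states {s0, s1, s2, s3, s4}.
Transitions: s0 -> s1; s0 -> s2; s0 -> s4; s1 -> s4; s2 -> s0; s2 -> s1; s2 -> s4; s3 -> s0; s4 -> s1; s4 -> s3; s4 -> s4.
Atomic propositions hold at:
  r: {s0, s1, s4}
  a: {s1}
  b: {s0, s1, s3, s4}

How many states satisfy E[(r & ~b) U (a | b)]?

4

Sat(~b) = {s2}
Sat(r & ~b) = ∅
Sat(a | b) = {s0, s1, s3, s4}
E[(r & ~b) U (a | b)]: least fixpoint, start Z0 = Sat((a | b)) = {s0, s1, s3, s4}, add states in Sat(r & ~b) with some successor in Z. Already a fixed point.
Sat(E[(r & ~b) U (a | b)]) = {s0, s1, s3, s4}
|Sat(E[(r & ~b) U (a | b)])| = |{s0, s1, s3, s4}| = 4.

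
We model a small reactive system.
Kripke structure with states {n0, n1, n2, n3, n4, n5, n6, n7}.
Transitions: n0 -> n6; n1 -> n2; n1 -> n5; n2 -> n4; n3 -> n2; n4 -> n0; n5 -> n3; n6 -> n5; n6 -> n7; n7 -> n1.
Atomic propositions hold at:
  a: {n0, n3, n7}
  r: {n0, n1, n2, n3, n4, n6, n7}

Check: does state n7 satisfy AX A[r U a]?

No

A[r U a]: least fixpoint, start Z0 = Sat(a) = {n0, n3, n7}, add states in Sat(r) with every successor in Z. Z1 = {n0, n3, n4, n7}; Z2 = {n0, n2, n3, n4, n7}; fixed.
Sat(A[r U a]) = {n0, n2, n3, n4, n7}
Sat(AX A[r U a]) = {s : every successor in {n0, n2, n3, n4, n7}} = {n2, n3, n4, n5}
n7 ∉ Sat(AX A[r U a]) = {n2, n3, n4, n5}, so the formula does not hold at n7.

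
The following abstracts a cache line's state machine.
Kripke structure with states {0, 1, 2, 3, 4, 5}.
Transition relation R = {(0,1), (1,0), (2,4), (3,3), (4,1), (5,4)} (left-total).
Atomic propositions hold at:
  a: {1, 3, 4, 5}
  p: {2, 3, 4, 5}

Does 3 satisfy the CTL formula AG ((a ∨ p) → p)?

Sat(a ∨ p) = {1, 2, 3, 4, 5}
Sat((a ∨ p) → p) = {0, 2, 3, 4, 5}
AG ((a ∨ p) → p): greatest fixpoint, start Z0 = {0, 2, 3, 4, 5}, keep only states in Sat with every successor in Z. Z1 = {2, 3, 5}; Z2 = {3}; fixed.
Sat(AG ((a ∨ p) → p)) = {3}
3 ∈ Sat(AG ((a ∨ p) → p)) = {3}, so the formula holds at 3.

Yes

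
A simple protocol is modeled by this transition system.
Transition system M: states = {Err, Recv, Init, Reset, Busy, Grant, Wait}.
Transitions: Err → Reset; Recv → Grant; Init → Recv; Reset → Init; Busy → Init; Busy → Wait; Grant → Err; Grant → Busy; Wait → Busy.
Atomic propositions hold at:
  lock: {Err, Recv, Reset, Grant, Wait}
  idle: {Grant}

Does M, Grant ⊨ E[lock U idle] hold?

Yes

E[lock U idle]: least fixpoint, start Z0 = Sat(idle) = {Grant}, add states in Sat(lock) with some successor in Z. Z1 = {Recv, Grant}; fixed.
Sat(E[lock U idle]) = {Recv, Grant}
Grant ∈ Sat(E[lock U idle]) = {Recv, Grant}, so the formula holds at Grant.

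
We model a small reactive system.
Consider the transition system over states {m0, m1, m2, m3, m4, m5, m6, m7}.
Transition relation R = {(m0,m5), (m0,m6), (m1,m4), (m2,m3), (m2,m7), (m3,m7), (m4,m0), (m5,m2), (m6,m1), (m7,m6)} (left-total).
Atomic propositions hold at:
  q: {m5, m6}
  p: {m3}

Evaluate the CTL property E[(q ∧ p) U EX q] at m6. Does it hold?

Sat(q ∧ p) = ∅
Sat(EX q) = {s : some successor in {m5, m6}} = {m0, m7}
E[(q ∧ p) U EX q]: least fixpoint, start Z0 = Sat(EX q) = {m0, m7}, add states in Sat(q ∧ p) with some successor in Z. Already a fixed point.
Sat(E[(q ∧ p) U EX q]) = {m0, m7}
m6 ∉ Sat(E[(q ∧ p) U EX q]) = {m0, m7}, so the formula does not hold at m6.

No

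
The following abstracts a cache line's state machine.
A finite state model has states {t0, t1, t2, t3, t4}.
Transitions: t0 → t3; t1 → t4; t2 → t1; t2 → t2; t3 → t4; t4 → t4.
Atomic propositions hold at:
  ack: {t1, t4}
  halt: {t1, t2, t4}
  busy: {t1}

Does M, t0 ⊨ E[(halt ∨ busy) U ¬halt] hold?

Yes

Sat(halt ∨ busy) = {t1, t2, t4}
Sat(¬halt) = {t0, t3}
E[(halt ∨ busy) U ¬halt]: least fixpoint, start Z0 = Sat(¬halt) = {t0, t3}, add states in Sat(halt ∨ busy) with some successor in Z. Already a fixed point.
Sat(E[(halt ∨ busy) U ¬halt]) = {t0, t3}
t0 ∈ Sat(E[(halt ∨ busy) U ¬halt]) = {t0, t3}, so the formula holds at t0.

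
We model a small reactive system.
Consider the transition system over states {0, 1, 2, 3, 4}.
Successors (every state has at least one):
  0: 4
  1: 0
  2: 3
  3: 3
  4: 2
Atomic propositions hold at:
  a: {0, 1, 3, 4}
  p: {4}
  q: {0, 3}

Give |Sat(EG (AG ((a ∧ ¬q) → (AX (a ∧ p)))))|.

2

Sat(¬q) = {1, 2, 4}
Sat(a ∧ ¬q) = {1, 4}
Sat(a ∧ p) = {4}
Sat(AX (a ∧ p)) = {s : every successor in {4}} = {0}
Sat((a ∧ ¬q) → (AX (a ∧ p))) = {0, 2, 3}
AG ((a ∧ ¬q) → (AX (a ∧ p))): greatest fixpoint, start Z0 = {0, 2, 3}, keep only states in Sat with every successor in Z. Z1 = {2, 3}; fixed.
Sat(AG ((a ∧ ¬q) → (AX (a ∧ p)))) = {2, 3}
EG (AG ((a ∧ ¬q) → (AX (a ∧ p)))): greatest fixpoint, start Z0 = {2, 3}, keep only states in Sat with some successor in Z. Already a fixed point.
Sat(EG (AG ((a ∧ ¬q) → (AX (a ∧ p))))) = {2, 3}
|Sat(EG (AG ((a ∧ ¬q) → (AX (a ∧ p)))))| = |{2, 3}| = 2.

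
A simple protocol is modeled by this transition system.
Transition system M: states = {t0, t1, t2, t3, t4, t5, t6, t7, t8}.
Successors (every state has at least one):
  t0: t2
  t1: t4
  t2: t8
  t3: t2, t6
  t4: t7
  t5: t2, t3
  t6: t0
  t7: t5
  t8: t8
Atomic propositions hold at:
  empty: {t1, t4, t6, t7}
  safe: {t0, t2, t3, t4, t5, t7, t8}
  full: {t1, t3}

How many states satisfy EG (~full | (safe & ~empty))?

8

Sat(~full) = {t0, t2, t4, t5, t6, t7, t8}
Sat(~empty) = {t0, t2, t3, t5, t8}
Sat(safe & ~empty) = {t0, t2, t3, t5, t8}
Sat(~full | (safe & ~empty)) = {t0, t2, t3, t4, t5, t6, t7, t8}
EG (~full | (safe & ~empty)): greatest fixpoint, start Z0 = {t0, t2, t3, t4, t5, t6, t7, t8}, keep only states in Sat with some successor in Z. Already a fixed point.
Sat(EG (~full | (safe & ~empty))) = {t0, t2, t3, t4, t5, t6, t7, t8}
|Sat(EG (~full | (safe & ~empty)))| = |{t0, t2, t3, t4, t5, t6, t7, t8}| = 8.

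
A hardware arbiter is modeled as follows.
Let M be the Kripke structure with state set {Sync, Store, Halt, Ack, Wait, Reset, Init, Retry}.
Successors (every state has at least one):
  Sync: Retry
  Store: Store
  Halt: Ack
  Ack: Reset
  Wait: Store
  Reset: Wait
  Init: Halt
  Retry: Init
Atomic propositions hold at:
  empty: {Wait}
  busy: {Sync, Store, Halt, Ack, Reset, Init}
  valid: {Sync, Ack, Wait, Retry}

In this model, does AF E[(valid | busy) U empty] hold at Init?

Yes

Sat(valid | busy) = {Sync, Store, Halt, Ack, Wait, Reset, Init, Retry}
E[(valid | busy) U empty]: least fixpoint, start Z0 = Sat(empty) = {Wait}, add states in Sat(valid | busy) with some successor in Z. Z1 = {Wait, Reset}; Z2 = {Ack, Wait, Reset}; Z3 = {Halt, Ack, Wait, Reset}; Z4 = {Halt, Ack, Wait, Reset, Init}; Z5 = {Halt, Ack, Wait, Reset, Init, Retry}; Z6 = {Sync, Halt, Ack, Wait, Reset, Init, Retry}; fixed.
Sat(E[(valid | busy) U empty]) = {Sync, Halt, Ack, Wait, Reset, Init, Retry}
AF E[(valid | busy) U empty]: least fixpoint, start Z0 = {Sync, Halt, Ack, Wait, Reset, Init, Retry}, add states with every successor in Z. Already a fixed point.
Sat(AF E[(valid | busy) U empty]) = {Sync, Halt, Ack, Wait, Reset, Init, Retry}
Init ∈ Sat(AF E[(valid | busy) U empty]) = {Sync, Halt, Ack, Wait, Reset, Init, Retry}, so the formula holds at Init.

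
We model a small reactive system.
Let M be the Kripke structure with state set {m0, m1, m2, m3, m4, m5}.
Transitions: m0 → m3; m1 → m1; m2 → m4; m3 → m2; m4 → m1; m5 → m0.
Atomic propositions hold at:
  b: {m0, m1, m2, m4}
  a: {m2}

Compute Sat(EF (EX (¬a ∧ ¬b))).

Sat(¬a) = {m0, m1, m3, m4, m5}
Sat(¬b) = {m3, m5}
Sat(¬a ∧ ¬b) = {m3, m5}
Sat(EX (¬a ∧ ¬b)) = {s : some successor in {m3, m5}} = {m0}
EF (EX (¬a ∧ ¬b)): least fixpoint, start Z0 = {m0}, add states with some successor in Z. Z1 = {m0, m5}; fixed.
Sat(EF (EX (¬a ∧ ¬b))) = {m0, m5}

{m0, m5}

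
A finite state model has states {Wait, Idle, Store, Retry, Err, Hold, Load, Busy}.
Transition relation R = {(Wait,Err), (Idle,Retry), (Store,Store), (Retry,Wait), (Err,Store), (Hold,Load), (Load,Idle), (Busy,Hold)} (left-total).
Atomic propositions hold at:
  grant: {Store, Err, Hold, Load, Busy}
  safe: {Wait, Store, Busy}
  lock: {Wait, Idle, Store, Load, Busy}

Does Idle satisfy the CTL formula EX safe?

Sat(EX safe) = {s : some successor in {Wait, Store, Busy}} = {Store, Retry, Err}
Idle ∉ Sat(EX safe) = {Store, Retry, Err}, so the formula does not hold at Idle.

No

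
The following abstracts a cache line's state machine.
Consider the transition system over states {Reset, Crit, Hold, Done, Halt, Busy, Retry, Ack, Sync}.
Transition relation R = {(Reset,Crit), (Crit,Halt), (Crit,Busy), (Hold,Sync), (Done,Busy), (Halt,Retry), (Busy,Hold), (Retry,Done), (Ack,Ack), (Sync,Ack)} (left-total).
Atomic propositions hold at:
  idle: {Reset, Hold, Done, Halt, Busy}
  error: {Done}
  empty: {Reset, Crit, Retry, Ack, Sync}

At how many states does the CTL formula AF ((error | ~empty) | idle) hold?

7

Sat(~empty) = {Hold, Done, Halt, Busy}
Sat(error | ~empty) = {Hold, Done, Halt, Busy}
Sat((error | ~empty) | idle) = {Reset, Hold, Done, Halt, Busy}
AF ((error | ~empty) | idle): least fixpoint, start Z0 = {Reset, Hold, Done, Halt, Busy}, add states with every successor in Z. Z1 = {Reset, Crit, Hold, Done, Halt, Busy, Retry}; fixed.
Sat(AF ((error | ~empty) | idle)) = {Reset, Crit, Hold, Done, Halt, Busy, Retry}
|Sat(AF ((error | ~empty) | idle))| = |{Reset, Crit, Hold, Done, Halt, Busy, Retry}| = 7.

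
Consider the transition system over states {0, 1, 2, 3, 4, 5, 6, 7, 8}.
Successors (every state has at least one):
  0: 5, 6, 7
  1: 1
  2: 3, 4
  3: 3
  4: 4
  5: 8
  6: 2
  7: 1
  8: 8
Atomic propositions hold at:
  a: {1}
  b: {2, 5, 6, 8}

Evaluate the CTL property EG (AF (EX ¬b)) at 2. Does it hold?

Sat(¬b) = {0, 1, 3, 4, 7}
Sat(EX ¬b) = {s : some successor in {0, 1, 3, 4, 7}} = {0, 1, 2, 3, 4, 7}
AF (EX ¬b): least fixpoint, start Z0 = {0, 1, 2, 3, 4, 7}, add states with every successor in Z. Z1 = {0, 1, 2, 3, 4, 6, 7}; fixed.
Sat(AF (EX ¬b)) = {0, 1, 2, 3, 4, 6, 7}
EG (AF (EX ¬b)): greatest fixpoint, start Z0 = {0, 1, 2, 3, 4, 6, 7}, keep only states in Sat with some successor in Z. Already a fixed point.
Sat(EG (AF (EX ¬b))) = {0, 1, 2, 3, 4, 6, 7}
2 ∈ Sat(EG (AF (EX ¬b))) = {0, 1, 2, 3, 4, 6, 7}, so the formula holds at 2.

Yes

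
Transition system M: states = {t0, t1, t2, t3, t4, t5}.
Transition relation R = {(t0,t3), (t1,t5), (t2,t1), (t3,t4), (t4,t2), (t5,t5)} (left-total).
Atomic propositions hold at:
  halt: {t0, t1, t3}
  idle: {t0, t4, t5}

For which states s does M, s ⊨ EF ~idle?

{t0, t1, t2, t3, t4}

Sat(~idle) = {t1, t2, t3}
EF ~idle: least fixpoint, start Z0 = {t1, t2, t3}, add states with some successor in Z. Z1 = {t0, t1, t2, t3, t4}; fixed.
Sat(EF ~idle) = {t0, t1, t2, t3, t4}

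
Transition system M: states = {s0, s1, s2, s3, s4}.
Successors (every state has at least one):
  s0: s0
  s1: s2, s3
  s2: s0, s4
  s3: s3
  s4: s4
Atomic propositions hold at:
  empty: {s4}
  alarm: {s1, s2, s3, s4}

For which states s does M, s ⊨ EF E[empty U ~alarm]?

{s0, s1, s2}

Sat(~alarm) = {s0}
E[empty U ~alarm]: least fixpoint, start Z0 = Sat(~alarm) = {s0}, add states in Sat(empty) with some successor in Z. Already a fixed point.
Sat(E[empty U ~alarm]) = {s0}
EF E[empty U ~alarm]: least fixpoint, start Z0 = {s0}, add states with some successor in Z. Z1 = {s0, s2}; Z2 = {s0, s1, s2}; fixed.
Sat(EF E[empty U ~alarm]) = {s0, s1, s2}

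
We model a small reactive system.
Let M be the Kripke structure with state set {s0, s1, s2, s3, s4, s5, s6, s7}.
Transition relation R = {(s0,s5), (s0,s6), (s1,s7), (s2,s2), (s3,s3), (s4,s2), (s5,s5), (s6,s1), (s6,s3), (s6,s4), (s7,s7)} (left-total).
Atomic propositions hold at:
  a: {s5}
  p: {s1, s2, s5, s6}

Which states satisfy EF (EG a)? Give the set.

EG a: greatest fixpoint, start Z0 = {s5}, keep only states in Sat with some successor in Z. Already a fixed point.
Sat(EG a) = {s5}
EF (EG a): least fixpoint, start Z0 = {s5}, add states with some successor in Z. Z1 = {s0, s5}; fixed.
Sat(EF (EG a)) = {s0, s5}

{s0, s5}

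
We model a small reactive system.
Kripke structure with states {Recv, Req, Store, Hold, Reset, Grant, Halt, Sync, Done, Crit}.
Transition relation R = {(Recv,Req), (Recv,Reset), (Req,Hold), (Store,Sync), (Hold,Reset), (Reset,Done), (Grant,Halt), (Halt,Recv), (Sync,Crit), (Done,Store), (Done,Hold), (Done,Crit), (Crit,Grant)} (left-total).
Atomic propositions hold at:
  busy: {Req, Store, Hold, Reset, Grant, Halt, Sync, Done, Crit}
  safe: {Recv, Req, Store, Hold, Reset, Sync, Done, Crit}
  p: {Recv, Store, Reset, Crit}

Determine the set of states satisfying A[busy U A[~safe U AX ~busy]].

{Store, Grant, Halt, Sync, Crit}

Sat(~safe) = {Grant, Halt}
Sat(~busy) = {Recv}
Sat(AX ~busy) = {s : every successor in {Recv}} = {Halt}
A[~safe U AX ~busy]: least fixpoint, start Z0 = Sat(AX ~busy) = {Halt}, add states in Sat(~safe) with every successor in Z. Z1 = {Grant, Halt}; fixed.
Sat(A[~safe U AX ~busy]) = {Grant, Halt}
A[busy U A[~safe U AX ~busy]]: least fixpoint, start Z0 = Sat(A[~safe U AX ~busy]) = {Grant, Halt}, add states in Sat(busy) with every successor in Z. Z1 = {Grant, Halt, Crit}; Z2 = {Grant, Halt, Sync, Crit}; Z3 = {Store, Grant, Halt, Sync, Crit}; fixed.
Sat(A[busy U A[~safe U AX ~busy]]) = {Store, Grant, Halt, Sync, Crit}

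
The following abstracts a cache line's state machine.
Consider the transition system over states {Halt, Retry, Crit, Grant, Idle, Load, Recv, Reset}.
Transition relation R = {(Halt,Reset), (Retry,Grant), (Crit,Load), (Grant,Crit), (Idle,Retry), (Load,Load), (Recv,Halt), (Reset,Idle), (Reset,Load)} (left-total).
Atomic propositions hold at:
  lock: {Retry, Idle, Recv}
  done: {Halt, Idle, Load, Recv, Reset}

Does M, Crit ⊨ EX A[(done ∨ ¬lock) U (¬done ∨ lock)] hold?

No

Sat(¬lock) = {Halt, Crit, Grant, Load, Reset}
Sat(done ∨ ¬lock) = {Halt, Crit, Grant, Idle, Load, Recv, Reset}
Sat(¬done) = {Retry, Crit, Grant}
Sat(¬done ∨ lock) = {Retry, Crit, Grant, Idle, Recv}
A[(done ∨ ¬lock) U (¬done ∨ lock)]: least fixpoint, start Z0 = Sat((¬done ∨ lock)) = {Retry, Crit, Grant, Idle, Recv}, add states in Sat(done ∨ ¬lock) with every successor in Z. Already a fixed point.
Sat(A[(done ∨ ¬lock) U (¬done ∨ lock)]) = {Retry, Crit, Grant, Idle, Recv}
Sat(EX A[(done ∨ ¬lock) U (¬done ∨ lock)]) = {s : some successor in {Retry, Crit, Grant, Idle, Recv}} = {Retry, Grant, Idle, Reset}
Crit ∉ Sat(EX A[(done ∨ ¬lock) U (¬done ∨ lock)]) = {Retry, Grant, Idle, Reset}, so the formula does not hold at Crit.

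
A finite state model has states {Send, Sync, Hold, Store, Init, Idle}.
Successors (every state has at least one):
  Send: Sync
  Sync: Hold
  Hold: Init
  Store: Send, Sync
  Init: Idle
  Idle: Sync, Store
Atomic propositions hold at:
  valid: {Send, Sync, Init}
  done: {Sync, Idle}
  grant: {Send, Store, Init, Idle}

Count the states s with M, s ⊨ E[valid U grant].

E[valid U grant]: least fixpoint, start Z0 = Sat(grant) = {Send, Store, Init, Idle}, add states in Sat(valid) with some successor in Z. Already a fixed point.
Sat(E[valid U grant]) = {Send, Store, Init, Idle}
|Sat(E[valid U grant])| = |{Send, Store, Init, Idle}| = 4.

4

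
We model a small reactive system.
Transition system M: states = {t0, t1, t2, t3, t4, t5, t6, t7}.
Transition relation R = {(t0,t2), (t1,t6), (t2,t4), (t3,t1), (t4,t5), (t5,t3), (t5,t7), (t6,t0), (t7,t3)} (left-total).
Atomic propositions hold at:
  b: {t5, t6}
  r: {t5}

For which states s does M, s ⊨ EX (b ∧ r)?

{t4}

Sat(b ∧ r) = {t5}
Sat(EX (b ∧ r)) = {s : some successor in {t5}} = {t4}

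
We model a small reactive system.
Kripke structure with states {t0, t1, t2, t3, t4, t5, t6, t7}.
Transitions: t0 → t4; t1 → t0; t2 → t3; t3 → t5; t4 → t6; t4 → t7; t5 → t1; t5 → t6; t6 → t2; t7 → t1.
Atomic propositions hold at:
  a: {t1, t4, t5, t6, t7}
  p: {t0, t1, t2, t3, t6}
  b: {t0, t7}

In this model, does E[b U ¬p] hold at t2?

Sat(¬p) = {t4, t5, t7}
E[b U ¬p]: least fixpoint, start Z0 = Sat(¬p) = {t4, t5, t7}, add states in Sat(b) with some successor in Z. Z1 = {t0, t4, t5, t7}; fixed.
Sat(E[b U ¬p]) = {t0, t4, t5, t7}
t2 ∉ Sat(E[b U ¬p]) = {t0, t4, t5, t7}, so the formula does not hold at t2.

No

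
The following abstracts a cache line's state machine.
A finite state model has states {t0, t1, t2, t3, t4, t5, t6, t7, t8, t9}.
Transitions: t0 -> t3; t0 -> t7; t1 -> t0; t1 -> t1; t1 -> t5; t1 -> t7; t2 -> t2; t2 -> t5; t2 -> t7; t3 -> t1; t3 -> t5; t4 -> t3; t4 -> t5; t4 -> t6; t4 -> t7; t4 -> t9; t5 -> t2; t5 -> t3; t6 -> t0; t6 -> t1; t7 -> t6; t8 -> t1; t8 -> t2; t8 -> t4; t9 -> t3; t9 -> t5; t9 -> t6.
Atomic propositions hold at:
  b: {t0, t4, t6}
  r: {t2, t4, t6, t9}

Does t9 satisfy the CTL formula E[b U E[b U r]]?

E[b U r]: least fixpoint, start Z0 = Sat(r) = {t2, t4, t6, t9}, add states in Sat(b) with some successor in Z. Already a fixed point.
Sat(E[b U r]) = {t2, t4, t6, t9}
E[b U E[b U r]]: least fixpoint, start Z0 = Sat(E[b U r]) = {t2, t4, t6, t9}, add states in Sat(b) with some successor in Z. Already a fixed point.
Sat(E[b U E[b U r]]) = {t2, t4, t6, t9}
t9 ∈ Sat(E[b U E[b U r]]) = {t2, t4, t6, t9}, so the formula holds at t9.

Yes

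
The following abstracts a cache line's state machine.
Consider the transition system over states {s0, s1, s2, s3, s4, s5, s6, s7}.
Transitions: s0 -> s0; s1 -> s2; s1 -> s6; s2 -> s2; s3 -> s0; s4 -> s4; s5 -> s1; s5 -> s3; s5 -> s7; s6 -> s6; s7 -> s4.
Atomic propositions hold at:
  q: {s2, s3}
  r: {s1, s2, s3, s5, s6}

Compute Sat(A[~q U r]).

Sat(~q) = {s0, s1, s4, s5, s6, s7}
A[~q U r]: least fixpoint, start Z0 = Sat(r) = {s1, s2, s3, s5, s6}, add states in Sat(~q) with every successor in Z. Already a fixed point.
Sat(A[~q U r]) = {s1, s2, s3, s5, s6}

{s1, s2, s3, s5, s6}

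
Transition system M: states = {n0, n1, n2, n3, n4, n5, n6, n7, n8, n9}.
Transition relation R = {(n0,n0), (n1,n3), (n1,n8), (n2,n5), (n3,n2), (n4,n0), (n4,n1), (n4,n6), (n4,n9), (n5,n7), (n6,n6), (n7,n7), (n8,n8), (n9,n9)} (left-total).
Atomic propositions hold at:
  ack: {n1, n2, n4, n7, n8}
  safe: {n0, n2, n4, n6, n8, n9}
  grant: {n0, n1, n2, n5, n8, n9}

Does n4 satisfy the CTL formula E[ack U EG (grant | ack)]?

Sat(grant | ack) = {n0, n1, n2, n4, n5, n7, n8, n9}
EG (grant | ack): greatest fixpoint, start Z0 = {n0, n1, n2, n4, n5, n7, n8, n9}, keep only states in Sat with some successor in Z. Already a fixed point.
Sat(EG (grant | ack)) = {n0, n1, n2, n4, n5, n7, n8, n9}
E[ack U EG (grant | ack)]: least fixpoint, start Z0 = Sat(EG (grant | ack)) = {n0, n1, n2, n4, n5, n7, n8, n9}, add states in Sat(ack) with some successor in Z. Already a fixed point.
Sat(E[ack U EG (grant | ack)]) = {n0, n1, n2, n4, n5, n7, n8, n9}
n4 ∈ Sat(E[ack U EG (grant | ack)]) = {n0, n1, n2, n4, n5, n7, n8, n9}, so the formula holds at n4.

Yes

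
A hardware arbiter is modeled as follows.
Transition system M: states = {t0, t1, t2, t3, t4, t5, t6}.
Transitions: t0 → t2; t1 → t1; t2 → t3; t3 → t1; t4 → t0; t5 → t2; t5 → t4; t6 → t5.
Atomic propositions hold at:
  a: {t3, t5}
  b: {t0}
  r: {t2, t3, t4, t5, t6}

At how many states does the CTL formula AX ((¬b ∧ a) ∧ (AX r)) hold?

Sat(¬b) = {t1, t2, t3, t4, t5, t6}
Sat(¬b ∧ a) = {t3, t5}
Sat(AX r) = {s : every successor in {t2, t3, t4, t5, t6}} = {t0, t2, t5, t6}
Sat((¬b ∧ a) ∧ (AX r)) = {t5}
Sat(AX ((¬b ∧ a) ∧ (AX r))) = {s : every successor in {t5}} = {t6}
|Sat(AX ((¬b ∧ a) ∧ (AX r)))| = |{t6}| = 1.

1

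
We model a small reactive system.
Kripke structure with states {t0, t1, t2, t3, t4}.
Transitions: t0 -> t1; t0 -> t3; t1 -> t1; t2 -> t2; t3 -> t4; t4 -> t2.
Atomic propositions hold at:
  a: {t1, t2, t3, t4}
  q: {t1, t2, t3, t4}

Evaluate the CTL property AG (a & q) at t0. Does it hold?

Sat(a & q) = {t1, t2, t3, t4}
AG (a & q): greatest fixpoint, start Z0 = {t1, t2, t3, t4}, keep only states in Sat with every successor in Z. Already a fixed point.
Sat(AG (a & q)) = {t1, t2, t3, t4}
t0 ∉ Sat(AG (a & q)) = {t1, t2, t3, t4}, so the formula does not hold at t0.

No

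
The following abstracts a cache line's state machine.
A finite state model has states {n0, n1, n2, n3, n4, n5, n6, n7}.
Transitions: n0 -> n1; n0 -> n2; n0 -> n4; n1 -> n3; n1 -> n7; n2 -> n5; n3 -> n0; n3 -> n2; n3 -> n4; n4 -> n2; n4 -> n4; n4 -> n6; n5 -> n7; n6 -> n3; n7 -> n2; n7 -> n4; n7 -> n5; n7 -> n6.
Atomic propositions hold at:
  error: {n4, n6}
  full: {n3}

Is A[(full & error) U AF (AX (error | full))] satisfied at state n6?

Sat(full & error) = ∅
Sat(error | full) = {n3, n4, n6}
Sat(AX (error | full)) = {s : every successor in {n3, n4, n6}} = {n6}
AF (AX (error | full)): least fixpoint, start Z0 = {n6}, add states with every successor in Z. Already a fixed point.
Sat(AF (AX (error | full))) = {n6}
A[(full & error) U AF (AX (error | full))]: least fixpoint, start Z0 = Sat(AF (AX (error | full))) = {n6}, add states in Sat(full & error) with every successor in Z. Already a fixed point.
Sat(A[(full & error) U AF (AX (error | full))]) = {n6}
n6 ∈ Sat(A[(full & error) U AF (AX (error | full))]) = {n6}, so the formula holds at n6.

Yes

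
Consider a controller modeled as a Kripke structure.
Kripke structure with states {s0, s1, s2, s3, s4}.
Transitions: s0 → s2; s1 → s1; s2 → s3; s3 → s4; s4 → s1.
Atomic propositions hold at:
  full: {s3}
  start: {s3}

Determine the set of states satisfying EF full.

EF full: least fixpoint, start Z0 = {s3}, add states with some successor in Z. Z1 = {s2, s3}; Z2 = {s0, s2, s3}; fixed.
Sat(EF full) = {s0, s2, s3}

{s0, s2, s3}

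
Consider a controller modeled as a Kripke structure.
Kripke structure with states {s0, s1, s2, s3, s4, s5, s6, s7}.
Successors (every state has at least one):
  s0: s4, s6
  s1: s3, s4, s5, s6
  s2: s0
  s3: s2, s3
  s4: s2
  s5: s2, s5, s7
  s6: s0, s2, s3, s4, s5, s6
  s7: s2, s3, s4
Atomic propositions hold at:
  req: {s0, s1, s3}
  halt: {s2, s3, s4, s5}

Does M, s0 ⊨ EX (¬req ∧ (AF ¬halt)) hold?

Sat(¬req) = {s2, s4, s5, s6, s7}
Sat(¬halt) = {s0, s1, s6, s7}
AF ¬halt: least fixpoint, start Z0 = {s0, s1, s6, s7}, add states with every successor in Z. Z1 = {s0, s1, s2, s6, s7}; Z2 = {s0, s1, s2, s4, s6, s7}; fixed.
Sat(AF ¬halt) = {s0, s1, s2, s4, s6, s7}
Sat(¬req ∧ (AF ¬halt)) = {s2, s4, s6, s7}
Sat(EX (¬req ∧ (AF ¬halt))) = {s : some successor in {s2, s4, s6, s7}} = {s0, s1, s3, s4, s5, s6, s7}
s0 ∈ Sat(EX (¬req ∧ (AF ¬halt))) = {s0, s1, s3, s4, s5, s6, s7}, so the formula holds at s0.

Yes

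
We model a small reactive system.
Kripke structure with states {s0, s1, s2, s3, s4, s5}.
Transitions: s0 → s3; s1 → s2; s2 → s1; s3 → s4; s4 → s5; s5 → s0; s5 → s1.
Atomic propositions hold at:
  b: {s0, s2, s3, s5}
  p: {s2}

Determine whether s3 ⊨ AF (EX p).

Sat(EX p) = {s : some successor in {s2}} = {s1}
AF (EX p): least fixpoint, start Z0 = {s1}, add states with every successor in Z. Z1 = {s1, s2}; fixed.
Sat(AF (EX p)) = {s1, s2}
s3 ∉ Sat(AF (EX p)) = {s1, s2}, so the formula does not hold at s3.

No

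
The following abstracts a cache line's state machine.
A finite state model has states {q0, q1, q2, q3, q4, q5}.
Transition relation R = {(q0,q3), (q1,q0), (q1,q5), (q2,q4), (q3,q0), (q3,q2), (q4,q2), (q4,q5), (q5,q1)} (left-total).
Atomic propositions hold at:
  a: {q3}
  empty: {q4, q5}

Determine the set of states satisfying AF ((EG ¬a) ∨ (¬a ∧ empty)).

{q1, q2, q4, q5}

Sat(¬a) = {q0, q1, q2, q4, q5}
EG ¬a: greatest fixpoint, start Z0 = {q0, q1, q2, q4, q5}, keep only states in Sat with some successor in Z. Z1 = {q1, q2, q4, q5}; fixed.
Sat(EG ¬a) = {q1, q2, q4, q5}
Sat(¬a ∧ empty) = {q4, q5}
Sat((EG ¬a) ∨ (¬a ∧ empty)) = {q1, q2, q4, q5}
AF ((EG ¬a) ∨ (¬a ∧ empty)): least fixpoint, start Z0 = {q1, q2, q4, q5}, add states with every successor in Z. Already a fixed point.
Sat(AF ((EG ¬a) ∨ (¬a ∧ empty))) = {q1, q2, q4, q5}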